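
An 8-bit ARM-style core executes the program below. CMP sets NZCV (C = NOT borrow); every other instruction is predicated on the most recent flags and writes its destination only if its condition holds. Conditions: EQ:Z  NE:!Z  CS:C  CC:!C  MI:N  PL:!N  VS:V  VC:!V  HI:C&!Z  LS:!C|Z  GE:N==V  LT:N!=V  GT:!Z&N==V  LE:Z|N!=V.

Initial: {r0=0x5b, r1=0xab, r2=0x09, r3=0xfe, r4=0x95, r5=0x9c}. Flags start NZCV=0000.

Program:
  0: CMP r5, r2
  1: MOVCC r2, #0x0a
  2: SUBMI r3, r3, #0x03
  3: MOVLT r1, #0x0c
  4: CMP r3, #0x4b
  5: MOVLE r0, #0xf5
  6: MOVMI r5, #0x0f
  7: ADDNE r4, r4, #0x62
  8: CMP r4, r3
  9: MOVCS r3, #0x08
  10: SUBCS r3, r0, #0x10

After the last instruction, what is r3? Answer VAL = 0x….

VAL = 0xfb

[0] flags=1010 → (cmp)
[1] flags=1010 CC?F → skip
[2] flags=1010 MI?T → r3=0xfb
[3] flags=1010 LT?T → r1=0x0c
[4] flags=1010 → (cmp)
[5] flags=1010 LE?T → r0=0xf5
[6] flags=1010 MI?T → r5=0x0f
[7] flags=1010 NE?T → r4=0xf7
[8] flags=1000 → (cmp)
[9] flags=1000 CS?F → skip
[10] flags=1000 CS?F → skip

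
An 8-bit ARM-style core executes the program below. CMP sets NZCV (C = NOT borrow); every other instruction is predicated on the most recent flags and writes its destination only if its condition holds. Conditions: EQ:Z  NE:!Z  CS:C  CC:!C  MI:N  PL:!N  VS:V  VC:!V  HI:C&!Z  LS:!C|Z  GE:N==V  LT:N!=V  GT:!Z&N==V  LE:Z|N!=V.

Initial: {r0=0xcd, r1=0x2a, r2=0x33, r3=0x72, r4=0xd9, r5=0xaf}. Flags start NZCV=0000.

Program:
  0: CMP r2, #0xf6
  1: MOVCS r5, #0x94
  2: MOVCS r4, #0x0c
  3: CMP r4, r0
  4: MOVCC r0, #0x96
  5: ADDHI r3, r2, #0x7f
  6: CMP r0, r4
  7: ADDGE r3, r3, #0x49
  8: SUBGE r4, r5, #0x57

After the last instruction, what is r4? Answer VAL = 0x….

VAL = 0xd9

[0] flags=0000 → (cmp)
[1] flags=0000 CS?F → skip
[2] flags=0000 CS?F → skip
[3] flags=0010 → (cmp)
[4] flags=0010 CC?F → skip
[5] flags=0010 HI?T → r3=0xb2
[6] flags=1000 → (cmp)
[7] flags=1000 GE?F → skip
[8] flags=1000 GE?F → skip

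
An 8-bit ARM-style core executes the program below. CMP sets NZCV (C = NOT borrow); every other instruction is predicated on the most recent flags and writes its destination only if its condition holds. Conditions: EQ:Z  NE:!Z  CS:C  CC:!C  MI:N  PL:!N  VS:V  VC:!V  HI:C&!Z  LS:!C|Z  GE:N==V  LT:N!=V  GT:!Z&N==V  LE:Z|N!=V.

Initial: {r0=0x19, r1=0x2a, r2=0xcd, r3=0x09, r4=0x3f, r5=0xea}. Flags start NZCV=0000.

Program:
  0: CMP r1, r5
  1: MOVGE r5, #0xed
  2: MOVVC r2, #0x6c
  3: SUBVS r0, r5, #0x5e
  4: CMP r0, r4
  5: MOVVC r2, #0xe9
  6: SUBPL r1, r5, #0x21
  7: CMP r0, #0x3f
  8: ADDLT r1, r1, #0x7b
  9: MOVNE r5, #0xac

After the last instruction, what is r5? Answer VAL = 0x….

VAL = 0xac

0: ✓ CMP  NZCV=0000
1: ✓ MOVGE  r5←0xed
2: ✓ MOVVC  r2←0x6c
3: · SUBVS
4: ✓ CMP  NZCV=1000
5: ✓ MOVVC  r2←0xe9
6: · SUBPL
7: ✓ CMP  NZCV=1000
8: ✓ ADDLT  r1←0xa5
9: ✓ MOVNE  r5←0xac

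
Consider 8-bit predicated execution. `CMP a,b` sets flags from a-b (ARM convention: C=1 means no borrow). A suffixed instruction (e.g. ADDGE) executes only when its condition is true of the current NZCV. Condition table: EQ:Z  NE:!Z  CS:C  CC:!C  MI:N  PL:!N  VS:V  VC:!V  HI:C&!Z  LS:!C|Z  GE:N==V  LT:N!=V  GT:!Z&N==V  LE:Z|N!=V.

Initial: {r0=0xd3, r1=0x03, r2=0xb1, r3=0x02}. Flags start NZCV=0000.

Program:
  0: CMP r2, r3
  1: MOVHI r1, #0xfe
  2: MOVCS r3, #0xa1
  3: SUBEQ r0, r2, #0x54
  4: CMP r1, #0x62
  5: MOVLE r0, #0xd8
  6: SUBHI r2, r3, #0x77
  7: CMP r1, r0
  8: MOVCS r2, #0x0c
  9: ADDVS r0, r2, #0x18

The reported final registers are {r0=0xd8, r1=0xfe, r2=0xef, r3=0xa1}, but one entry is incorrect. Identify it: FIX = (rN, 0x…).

[0] flags=1010 → (cmp)
[1] flags=1010 HI?T → r1=0xfe
[2] flags=1010 CS?T → r3=0xa1
[3] flags=1010 EQ?F → skip
[4] flags=1010 → (cmp)
[5] flags=1010 LE?T → r0=0xd8
[6] flags=1010 HI?T → r2=0x2a
[7] flags=0010 → (cmp)
[8] flags=0010 CS?T → r2=0x0c
[9] flags=0010 VS?F → skip

FIX = (r2, 0x0c)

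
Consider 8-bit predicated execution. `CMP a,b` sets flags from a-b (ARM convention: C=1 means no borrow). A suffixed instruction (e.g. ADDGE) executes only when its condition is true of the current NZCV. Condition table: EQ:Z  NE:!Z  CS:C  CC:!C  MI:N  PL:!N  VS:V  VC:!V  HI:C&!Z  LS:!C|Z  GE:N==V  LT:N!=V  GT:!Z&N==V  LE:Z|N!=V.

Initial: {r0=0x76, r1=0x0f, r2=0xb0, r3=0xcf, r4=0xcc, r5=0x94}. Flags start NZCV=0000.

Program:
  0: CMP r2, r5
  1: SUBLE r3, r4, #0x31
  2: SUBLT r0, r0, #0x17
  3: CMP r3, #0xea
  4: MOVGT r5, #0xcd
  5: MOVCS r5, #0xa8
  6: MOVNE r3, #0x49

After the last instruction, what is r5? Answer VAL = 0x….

0: ✓ CMP  NZCV=0010
1: · SUBLE
2: · SUBLT
3: ✓ CMP  NZCV=1000
4: · MOVGT
5: · MOVCS
6: ✓ MOVNE  r3←0x49

VAL = 0x94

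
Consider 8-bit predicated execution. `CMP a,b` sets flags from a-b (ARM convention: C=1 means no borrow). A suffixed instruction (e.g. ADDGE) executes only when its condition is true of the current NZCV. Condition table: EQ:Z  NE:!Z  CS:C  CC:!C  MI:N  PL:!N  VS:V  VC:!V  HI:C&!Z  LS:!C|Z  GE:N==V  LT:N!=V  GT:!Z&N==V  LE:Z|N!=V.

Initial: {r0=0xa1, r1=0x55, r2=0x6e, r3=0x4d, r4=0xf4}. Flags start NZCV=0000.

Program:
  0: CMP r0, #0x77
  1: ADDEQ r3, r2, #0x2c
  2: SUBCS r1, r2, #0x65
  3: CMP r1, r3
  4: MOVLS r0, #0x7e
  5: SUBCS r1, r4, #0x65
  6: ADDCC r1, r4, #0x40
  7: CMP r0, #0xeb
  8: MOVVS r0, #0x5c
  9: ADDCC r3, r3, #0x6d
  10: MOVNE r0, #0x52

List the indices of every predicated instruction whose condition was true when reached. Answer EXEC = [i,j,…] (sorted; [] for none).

EXEC = [2,4,6,8,9,10]

[0] flags=0011 → (cmp)
[1] flags=0011 EQ?F → skip
[2] flags=0011 CS?T → r1=0x09
[3] flags=1000 → (cmp)
[4] flags=1000 LS?T → r0=0x7e
[5] flags=1000 CS?F → skip
[6] flags=1000 CC?T → r1=0x34
[7] flags=1001 → (cmp)
[8] flags=1001 VS?T → r0=0x5c
[9] flags=1001 CC?T → r3=0xba
[10] flags=1001 NE?T → r0=0x52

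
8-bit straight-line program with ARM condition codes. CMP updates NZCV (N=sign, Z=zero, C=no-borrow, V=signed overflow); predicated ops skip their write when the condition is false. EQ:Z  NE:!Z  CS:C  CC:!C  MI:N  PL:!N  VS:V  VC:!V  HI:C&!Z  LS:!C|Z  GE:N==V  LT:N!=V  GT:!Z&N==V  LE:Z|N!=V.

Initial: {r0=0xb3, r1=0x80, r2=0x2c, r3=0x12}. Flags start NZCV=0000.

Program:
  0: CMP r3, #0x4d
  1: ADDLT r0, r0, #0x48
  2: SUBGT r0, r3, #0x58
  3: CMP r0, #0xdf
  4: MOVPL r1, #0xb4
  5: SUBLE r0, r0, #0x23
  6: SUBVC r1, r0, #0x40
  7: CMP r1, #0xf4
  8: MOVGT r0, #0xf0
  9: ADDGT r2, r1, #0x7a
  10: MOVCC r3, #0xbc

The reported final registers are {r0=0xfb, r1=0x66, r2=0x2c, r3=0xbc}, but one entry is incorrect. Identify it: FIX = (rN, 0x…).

0: ✓ CMP  NZCV=1000
1: ✓ ADDLT  r0←0xfb
2: · SUBGT
3: ✓ CMP  NZCV=0010
4: ✓ MOVPL  r1←0xb4
5: · SUBLE
6: ✓ SUBVC  r1←0xbb
7: ✓ CMP  NZCV=1000
8: · MOVGT
9: · ADDGT
10: ✓ MOVCC  r3←0xbc

FIX = (r1, 0xbb)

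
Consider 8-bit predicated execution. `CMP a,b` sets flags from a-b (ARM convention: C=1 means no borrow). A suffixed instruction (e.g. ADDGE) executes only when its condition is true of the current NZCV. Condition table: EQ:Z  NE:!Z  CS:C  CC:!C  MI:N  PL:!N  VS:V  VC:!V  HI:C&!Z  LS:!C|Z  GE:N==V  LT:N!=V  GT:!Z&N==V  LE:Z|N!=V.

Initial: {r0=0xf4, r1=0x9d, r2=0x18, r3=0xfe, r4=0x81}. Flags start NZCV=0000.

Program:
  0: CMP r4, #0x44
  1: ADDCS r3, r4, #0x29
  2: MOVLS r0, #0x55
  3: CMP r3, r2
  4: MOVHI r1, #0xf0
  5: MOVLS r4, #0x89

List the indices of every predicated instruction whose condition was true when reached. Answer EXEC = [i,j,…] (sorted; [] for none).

[0] flags=0011 → (cmp)
[1] flags=0011 CS?T → r3=0xaa
[2] flags=0011 LS?F → skip
[3] flags=1010 → (cmp)
[4] flags=1010 HI?T → r1=0xf0
[5] flags=1010 LS?F → skip

EXEC = [1,4]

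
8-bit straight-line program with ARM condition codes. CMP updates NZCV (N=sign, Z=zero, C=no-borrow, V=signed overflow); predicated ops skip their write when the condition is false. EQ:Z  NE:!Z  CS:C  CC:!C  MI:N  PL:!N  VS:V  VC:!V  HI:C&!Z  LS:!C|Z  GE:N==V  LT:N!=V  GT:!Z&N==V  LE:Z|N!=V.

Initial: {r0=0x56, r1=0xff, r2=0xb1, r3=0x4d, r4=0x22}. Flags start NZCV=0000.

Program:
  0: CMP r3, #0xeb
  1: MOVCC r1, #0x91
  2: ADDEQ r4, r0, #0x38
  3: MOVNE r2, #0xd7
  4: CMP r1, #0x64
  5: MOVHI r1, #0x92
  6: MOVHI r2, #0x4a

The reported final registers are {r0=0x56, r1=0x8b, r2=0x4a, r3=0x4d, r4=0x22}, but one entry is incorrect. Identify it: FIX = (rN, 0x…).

[0] flags=0000 → (cmp)
[1] flags=0000 CC?T → r1=0x91
[2] flags=0000 EQ?F → skip
[3] flags=0000 NE?T → r2=0xd7
[4] flags=0011 → (cmp)
[5] flags=0011 HI?T → r1=0x92
[6] flags=0011 HI?T → r2=0x4a

FIX = (r1, 0x92)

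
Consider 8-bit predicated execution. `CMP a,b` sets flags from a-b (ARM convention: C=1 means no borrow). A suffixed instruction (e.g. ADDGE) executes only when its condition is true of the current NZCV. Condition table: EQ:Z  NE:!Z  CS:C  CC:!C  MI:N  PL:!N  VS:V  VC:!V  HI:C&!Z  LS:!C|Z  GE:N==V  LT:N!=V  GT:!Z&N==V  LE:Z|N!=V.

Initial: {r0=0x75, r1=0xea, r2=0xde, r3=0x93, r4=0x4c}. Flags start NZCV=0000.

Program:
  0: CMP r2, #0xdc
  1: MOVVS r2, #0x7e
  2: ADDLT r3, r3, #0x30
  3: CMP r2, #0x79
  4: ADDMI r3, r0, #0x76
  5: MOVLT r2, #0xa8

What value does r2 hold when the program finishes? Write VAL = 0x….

VAL = 0xa8

0: ✓ CMP  NZCV=0010
1: · MOVVS
2: · ADDLT
3: ✓ CMP  NZCV=0011
4: · ADDMI
5: ✓ MOVLT  r2←0xa8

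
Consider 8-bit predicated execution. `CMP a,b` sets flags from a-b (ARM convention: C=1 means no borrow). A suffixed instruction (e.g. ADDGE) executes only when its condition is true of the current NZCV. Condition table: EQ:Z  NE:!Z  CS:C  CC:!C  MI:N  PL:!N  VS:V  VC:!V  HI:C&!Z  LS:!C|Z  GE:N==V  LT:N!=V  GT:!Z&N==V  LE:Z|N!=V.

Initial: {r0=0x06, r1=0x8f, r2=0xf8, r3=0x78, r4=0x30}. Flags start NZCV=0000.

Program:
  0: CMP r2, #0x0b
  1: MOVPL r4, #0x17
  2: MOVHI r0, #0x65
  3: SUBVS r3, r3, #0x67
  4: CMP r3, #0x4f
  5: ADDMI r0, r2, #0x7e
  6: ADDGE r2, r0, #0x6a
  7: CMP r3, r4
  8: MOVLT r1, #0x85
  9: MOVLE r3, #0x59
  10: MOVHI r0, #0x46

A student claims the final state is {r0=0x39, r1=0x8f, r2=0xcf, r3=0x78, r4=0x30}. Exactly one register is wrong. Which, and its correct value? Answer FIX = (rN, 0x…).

[0] flags=1010 → (cmp)
[1] flags=1010 PL?F → skip
[2] flags=1010 HI?T → r0=0x65
[3] flags=1010 VS?F → skip
[4] flags=0010 → (cmp)
[5] flags=0010 MI?F → skip
[6] flags=0010 GE?T → r2=0xcf
[7] flags=0010 → (cmp)
[8] flags=0010 LT?F → skip
[9] flags=0010 LE?F → skip
[10] flags=0010 HI?T → r0=0x46

FIX = (r0, 0x46)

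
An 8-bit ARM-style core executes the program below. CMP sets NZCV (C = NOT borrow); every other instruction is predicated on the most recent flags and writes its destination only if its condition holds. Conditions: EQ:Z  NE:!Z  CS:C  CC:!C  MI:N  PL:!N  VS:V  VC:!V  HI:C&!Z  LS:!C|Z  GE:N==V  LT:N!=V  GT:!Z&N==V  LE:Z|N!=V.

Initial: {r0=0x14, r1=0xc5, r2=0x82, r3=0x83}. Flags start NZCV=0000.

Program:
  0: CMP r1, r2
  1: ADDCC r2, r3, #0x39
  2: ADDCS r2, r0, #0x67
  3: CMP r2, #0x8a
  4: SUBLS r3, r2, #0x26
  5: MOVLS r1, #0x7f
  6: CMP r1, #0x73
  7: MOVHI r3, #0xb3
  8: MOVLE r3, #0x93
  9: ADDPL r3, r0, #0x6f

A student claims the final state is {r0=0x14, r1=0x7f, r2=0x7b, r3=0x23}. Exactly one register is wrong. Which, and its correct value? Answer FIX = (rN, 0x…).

FIX = (r3, 0x83)

0: ✓ CMP  NZCV=0010
1: · ADDCC
2: ✓ ADDCS  r2←0x7b
3: ✓ CMP  NZCV=1001
4: ✓ SUBLS  r3←0x55
5: ✓ MOVLS  r1←0x7f
6: ✓ CMP  NZCV=0010
7: ✓ MOVHI  r3←0xb3
8: · MOVLE
9: ✓ ADDPL  r3←0x83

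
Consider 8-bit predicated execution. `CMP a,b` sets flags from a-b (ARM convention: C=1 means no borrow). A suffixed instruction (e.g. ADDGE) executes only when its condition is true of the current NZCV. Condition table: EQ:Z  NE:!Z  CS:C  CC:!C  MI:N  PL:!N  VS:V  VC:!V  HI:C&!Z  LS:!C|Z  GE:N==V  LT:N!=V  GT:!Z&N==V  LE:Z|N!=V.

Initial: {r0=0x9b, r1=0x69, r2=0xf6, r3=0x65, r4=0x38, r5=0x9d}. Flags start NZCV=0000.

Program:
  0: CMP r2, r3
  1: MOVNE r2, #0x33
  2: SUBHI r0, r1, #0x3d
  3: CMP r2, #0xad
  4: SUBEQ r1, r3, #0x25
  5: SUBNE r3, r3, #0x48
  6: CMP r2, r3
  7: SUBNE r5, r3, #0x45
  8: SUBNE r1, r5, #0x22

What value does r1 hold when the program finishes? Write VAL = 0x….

0: ✓ CMP  NZCV=1010
1: ✓ MOVNE  r2←0x33
2: ✓ SUBHI  r0←0x2c
3: ✓ CMP  NZCV=1001
4: · SUBEQ
5: ✓ SUBNE  r3←0x1d
6: ✓ CMP  NZCV=0010
7: ✓ SUBNE  r5←0xd8
8: ✓ SUBNE  r1←0xb6

VAL = 0xb6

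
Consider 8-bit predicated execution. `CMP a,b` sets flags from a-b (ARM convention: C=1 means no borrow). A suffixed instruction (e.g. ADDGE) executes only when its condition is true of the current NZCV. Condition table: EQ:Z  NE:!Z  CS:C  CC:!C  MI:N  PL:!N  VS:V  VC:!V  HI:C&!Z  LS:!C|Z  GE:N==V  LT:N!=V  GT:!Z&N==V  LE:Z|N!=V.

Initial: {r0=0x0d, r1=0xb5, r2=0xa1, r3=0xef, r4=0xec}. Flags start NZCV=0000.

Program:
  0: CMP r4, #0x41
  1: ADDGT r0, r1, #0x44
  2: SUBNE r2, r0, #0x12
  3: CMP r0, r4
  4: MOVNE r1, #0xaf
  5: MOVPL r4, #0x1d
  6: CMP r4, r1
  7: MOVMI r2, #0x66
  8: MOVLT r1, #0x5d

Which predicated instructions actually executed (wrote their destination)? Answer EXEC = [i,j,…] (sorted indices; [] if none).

[0] flags=1010 → (cmp)
[1] flags=1010 GT?F → skip
[2] flags=1010 NE?T → r2=0xfb
[3] flags=0000 → (cmp)
[4] flags=0000 NE?T → r1=0xaf
[5] flags=0000 PL?T → r4=0x1d
[6] flags=0000 → (cmp)
[7] flags=0000 MI?F → skip
[8] flags=0000 LT?F → skip

EXEC = [2,4,5]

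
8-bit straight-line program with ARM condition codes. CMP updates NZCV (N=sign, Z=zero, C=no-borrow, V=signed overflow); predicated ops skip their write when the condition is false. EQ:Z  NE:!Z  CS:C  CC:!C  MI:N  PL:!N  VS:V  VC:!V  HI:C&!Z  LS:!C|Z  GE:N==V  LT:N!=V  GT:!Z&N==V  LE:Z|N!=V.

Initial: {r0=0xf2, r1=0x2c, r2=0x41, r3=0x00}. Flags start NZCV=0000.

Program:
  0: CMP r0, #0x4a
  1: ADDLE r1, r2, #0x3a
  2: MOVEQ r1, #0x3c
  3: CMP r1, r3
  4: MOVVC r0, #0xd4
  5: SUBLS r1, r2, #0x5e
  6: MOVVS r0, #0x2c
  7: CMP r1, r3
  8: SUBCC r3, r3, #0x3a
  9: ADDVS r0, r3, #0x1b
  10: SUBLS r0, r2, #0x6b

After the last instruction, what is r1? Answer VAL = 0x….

0: ✓ CMP  NZCV=1010
1: ✓ ADDLE  r1←0x7b
2: · MOVEQ
3: ✓ CMP  NZCV=0010
4: ✓ MOVVC  r0←0xd4
5: · SUBLS
6: · MOVVS
7: ✓ CMP  NZCV=0010
8: · SUBCC
9: · ADDVS
10: · SUBLS

VAL = 0x7b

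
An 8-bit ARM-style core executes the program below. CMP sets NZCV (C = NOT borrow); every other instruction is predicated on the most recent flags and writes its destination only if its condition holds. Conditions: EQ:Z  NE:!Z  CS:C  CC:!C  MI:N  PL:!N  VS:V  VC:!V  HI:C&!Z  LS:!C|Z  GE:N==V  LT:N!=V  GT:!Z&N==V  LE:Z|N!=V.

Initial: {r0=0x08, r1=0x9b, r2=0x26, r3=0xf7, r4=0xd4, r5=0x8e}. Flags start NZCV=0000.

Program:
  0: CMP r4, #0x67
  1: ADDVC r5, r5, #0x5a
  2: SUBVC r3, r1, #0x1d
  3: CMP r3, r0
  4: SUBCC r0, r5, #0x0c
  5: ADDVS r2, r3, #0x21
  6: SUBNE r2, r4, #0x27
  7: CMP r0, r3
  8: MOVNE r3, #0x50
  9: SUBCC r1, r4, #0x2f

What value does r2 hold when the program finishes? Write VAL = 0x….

VAL = 0xad

0: ✓ CMP  NZCV=0011
1: · ADDVC
2: · SUBVC
3: ✓ CMP  NZCV=1010
4: · SUBCC
5: · ADDVS
6: ✓ SUBNE  r2←0xad
7: ✓ CMP  NZCV=0000
8: ✓ MOVNE  r3←0x50
9: ✓ SUBCC  r1←0xa5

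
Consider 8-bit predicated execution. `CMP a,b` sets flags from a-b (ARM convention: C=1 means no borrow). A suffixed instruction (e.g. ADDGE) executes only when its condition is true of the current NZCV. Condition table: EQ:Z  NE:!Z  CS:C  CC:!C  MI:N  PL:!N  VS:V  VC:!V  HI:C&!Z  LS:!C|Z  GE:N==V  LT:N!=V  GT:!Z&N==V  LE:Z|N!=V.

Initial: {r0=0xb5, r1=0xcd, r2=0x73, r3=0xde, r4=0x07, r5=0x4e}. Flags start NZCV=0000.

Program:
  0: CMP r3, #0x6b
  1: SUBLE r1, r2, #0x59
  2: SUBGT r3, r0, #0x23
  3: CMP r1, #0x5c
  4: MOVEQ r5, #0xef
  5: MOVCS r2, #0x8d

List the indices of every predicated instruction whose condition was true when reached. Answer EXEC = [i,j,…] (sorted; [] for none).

[0] flags=0011 → (cmp)
[1] flags=0011 LE?T → r1=0x1a
[2] flags=0011 GT?F → skip
[3] flags=1000 → (cmp)
[4] flags=1000 EQ?F → skip
[5] flags=1000 CS?F → skip

EXEC = [1]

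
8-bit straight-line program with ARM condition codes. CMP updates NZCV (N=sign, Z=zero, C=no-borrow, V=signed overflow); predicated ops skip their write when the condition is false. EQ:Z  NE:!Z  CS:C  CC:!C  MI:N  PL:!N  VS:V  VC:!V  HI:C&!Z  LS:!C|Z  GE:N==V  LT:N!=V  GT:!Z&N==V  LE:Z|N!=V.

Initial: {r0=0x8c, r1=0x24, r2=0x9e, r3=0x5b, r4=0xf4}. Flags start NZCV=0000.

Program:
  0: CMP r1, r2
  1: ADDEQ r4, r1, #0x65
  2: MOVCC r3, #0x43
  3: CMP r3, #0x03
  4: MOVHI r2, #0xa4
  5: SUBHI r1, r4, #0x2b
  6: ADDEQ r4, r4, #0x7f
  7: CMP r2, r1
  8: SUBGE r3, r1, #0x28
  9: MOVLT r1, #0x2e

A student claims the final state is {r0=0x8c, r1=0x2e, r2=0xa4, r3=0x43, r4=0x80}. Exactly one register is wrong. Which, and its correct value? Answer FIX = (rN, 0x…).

0: ✓ CMP  NZCV=1001
1: · ADDEQ
2: ✓ MOVCC  r3←0x43
3: ✓ CMP  NZCV=0010
4: ✓ MOVHI  r2←0xa4
5: ✓ SUBHI  r1←0xc9
6: · ADDEQ
7: ✓ CMP  NZCV=1000
8: · SUBGE
9: ✓ MOVLT  r1←0x2e

FIX = (r4, 0xf4)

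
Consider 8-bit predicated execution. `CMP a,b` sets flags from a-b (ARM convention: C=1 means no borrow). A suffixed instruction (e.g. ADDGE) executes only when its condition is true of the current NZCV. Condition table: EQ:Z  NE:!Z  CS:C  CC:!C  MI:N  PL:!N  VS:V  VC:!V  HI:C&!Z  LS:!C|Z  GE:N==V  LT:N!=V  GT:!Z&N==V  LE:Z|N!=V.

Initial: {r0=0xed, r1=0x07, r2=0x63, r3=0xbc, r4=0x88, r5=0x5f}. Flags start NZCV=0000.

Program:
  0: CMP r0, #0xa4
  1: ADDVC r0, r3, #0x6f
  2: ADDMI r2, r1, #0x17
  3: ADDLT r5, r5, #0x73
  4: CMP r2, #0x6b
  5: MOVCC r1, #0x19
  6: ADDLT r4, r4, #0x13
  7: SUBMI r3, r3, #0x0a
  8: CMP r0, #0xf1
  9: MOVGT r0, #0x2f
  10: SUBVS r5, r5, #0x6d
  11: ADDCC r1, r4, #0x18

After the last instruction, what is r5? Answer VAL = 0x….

VAL = 0x5f

0: ✓ CMP  NZCV=0010
1: ✓ ADDVC  r0←0x2b
2: · ADDMI
3: · ADDLT
4: ✓ CMP  NZCV=1000
5: ✓ MOVCC  r1←0x19
6: ✓ ADDLT  r4←0x9b
7: ✓ SUBMI  r3←0xb2
8: ✓ CMP  NZCV=0000
9: ✓ MOVGT  r0←0x2f
10: · SUBVS
11: ✓ ADDCC  r1←0xb3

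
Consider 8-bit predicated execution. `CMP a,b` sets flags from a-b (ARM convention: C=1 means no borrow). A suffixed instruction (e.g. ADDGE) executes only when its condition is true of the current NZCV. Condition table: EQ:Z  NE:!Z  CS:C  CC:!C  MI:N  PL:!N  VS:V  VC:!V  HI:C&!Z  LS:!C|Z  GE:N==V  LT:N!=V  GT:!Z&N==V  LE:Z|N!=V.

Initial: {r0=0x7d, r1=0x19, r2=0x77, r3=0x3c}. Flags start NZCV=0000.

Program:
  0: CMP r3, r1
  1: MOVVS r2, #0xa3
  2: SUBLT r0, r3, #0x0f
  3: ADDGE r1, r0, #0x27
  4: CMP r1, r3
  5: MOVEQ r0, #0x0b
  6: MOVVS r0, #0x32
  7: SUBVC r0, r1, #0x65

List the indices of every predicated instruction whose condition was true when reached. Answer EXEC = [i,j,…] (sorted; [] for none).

EXEC = [3,6]

[0] flags=0010 → (cmp)
[1] flags=0010 VS?F → skip
[2] flags=0010 LT?F → skip
[3] flags=0010 GE?T → r1=0xa4
[4] flags=0011 → (cmp)
[5] flags=0011 EQ?F → skip
[6] flags=0011 VS?T → r0=0x32
[7] flags=0011 VC?F → skip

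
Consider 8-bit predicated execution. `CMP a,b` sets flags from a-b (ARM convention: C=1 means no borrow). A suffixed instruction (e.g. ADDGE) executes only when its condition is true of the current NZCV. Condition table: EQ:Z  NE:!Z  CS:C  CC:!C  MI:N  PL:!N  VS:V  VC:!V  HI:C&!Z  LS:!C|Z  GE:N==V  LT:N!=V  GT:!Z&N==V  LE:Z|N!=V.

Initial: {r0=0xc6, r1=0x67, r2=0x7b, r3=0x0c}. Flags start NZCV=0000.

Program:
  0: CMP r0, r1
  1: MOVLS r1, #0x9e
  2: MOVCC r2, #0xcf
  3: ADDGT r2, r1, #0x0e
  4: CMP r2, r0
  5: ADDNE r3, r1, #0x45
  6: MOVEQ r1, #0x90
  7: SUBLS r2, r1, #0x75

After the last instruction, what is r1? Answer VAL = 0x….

[0] flags=0011 → (cmp)
[1] flags=0011 LS?F → skip
[2] flags=0011 CC?F → skip
[3] flags=0011 GT?F → skip
[4] flags=1001 → (cmp)
[5] flags=1001 NE?T → r3=0xac
[6] flags=1001 EQ?F → skip
[7] flags=1001 LS?T → r2=0xf2

VAL = 0x67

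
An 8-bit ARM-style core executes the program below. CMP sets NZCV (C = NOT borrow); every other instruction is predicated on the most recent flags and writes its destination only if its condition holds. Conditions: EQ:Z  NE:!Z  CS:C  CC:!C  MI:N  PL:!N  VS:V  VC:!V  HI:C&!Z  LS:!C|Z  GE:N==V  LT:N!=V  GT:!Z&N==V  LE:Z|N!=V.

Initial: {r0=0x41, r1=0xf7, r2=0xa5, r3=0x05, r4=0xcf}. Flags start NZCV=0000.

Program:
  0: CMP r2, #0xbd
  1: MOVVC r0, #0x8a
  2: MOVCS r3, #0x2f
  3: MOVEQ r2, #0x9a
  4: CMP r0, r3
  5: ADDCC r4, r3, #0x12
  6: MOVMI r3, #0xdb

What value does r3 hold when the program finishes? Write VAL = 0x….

[0] flags=1000 → (cmp)
[1] flags=1000 VC?T → r0=0x8a
[2] flags=1000 CS?F → skip
[3] flags=1000 EQ?F → skip
[4] flags=1010 → (cmp)
[5] flags=1010 CC?F → skip
[6] flags=1010 MI?T → r3=0xdb

VAL = 0xdb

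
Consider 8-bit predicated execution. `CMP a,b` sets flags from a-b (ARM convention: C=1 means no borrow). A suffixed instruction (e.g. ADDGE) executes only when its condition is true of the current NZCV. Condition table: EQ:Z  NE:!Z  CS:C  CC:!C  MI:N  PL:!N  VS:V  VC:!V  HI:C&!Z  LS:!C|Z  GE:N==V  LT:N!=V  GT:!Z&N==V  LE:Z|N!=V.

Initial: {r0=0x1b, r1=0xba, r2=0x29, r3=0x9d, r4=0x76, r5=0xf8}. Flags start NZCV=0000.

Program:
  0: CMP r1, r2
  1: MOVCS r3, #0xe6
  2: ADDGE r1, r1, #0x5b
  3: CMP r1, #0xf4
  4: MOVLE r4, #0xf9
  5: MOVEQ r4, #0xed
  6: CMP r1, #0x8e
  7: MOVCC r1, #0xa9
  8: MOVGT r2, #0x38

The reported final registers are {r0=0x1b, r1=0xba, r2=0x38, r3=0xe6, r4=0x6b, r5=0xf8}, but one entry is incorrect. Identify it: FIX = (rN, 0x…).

0: ✓ CMP  NZCV=1010
1: ✓ MOVCS  r3←0xe6
2: · ADDGE
3: ✓ CMP  NZCV=1000
4: ✓ MOVLE  r4←0xf9
5: · MOVEQ
6: ✓ CMP  NZCV=0010
7: · MOVCC
8: ✓ MOVGT  r2←0x38

FIX = (r4, 0xf9)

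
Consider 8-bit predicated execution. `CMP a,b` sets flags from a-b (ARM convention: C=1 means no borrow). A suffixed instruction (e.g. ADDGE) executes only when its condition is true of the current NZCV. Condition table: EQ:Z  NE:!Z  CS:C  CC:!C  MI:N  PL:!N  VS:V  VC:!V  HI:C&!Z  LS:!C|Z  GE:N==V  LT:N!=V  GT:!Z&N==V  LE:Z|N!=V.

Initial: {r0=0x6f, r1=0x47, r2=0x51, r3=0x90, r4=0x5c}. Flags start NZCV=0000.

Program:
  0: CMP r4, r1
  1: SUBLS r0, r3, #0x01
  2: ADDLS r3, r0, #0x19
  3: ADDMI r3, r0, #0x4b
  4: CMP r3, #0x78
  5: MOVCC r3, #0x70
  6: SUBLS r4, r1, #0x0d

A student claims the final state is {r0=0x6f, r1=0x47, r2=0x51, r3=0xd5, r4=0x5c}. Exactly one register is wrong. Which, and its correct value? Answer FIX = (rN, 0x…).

FIX = (r3, 0x90)

[0] flags=0010 → (cmp)
[1] flags=0010 LS?F → skip
[2] flags=0010 LS?F → skip
[3] flags=0010 MI?F → skip
[4] flags=0011 → (cmp)
[5] flags=0011 CC?F → skip
[6] flags=0011 LS?F → skip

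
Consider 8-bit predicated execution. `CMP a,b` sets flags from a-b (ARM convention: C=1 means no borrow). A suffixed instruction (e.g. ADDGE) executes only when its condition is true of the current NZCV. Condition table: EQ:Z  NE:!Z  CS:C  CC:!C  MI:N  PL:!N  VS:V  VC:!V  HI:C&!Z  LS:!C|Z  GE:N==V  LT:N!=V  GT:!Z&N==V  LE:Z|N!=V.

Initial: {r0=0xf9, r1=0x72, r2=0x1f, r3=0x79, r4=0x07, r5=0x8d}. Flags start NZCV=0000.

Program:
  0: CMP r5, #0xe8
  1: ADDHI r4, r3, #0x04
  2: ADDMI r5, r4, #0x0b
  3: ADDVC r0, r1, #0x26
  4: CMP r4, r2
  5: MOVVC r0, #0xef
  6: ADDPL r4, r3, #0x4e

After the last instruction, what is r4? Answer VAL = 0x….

[0] flags=1000 → (cmp)
[1] flags=1000 HI?F → skip
[2] flags=1000 MI?T → r5=0x12
[3] flags=1000 VC?T → r0=0x98
[4] flags=1000 → (cmp)
[5] flags=1000 VC?T → r0=0xef
[6] flags=1000 PL?F → skip

VAL = 0x07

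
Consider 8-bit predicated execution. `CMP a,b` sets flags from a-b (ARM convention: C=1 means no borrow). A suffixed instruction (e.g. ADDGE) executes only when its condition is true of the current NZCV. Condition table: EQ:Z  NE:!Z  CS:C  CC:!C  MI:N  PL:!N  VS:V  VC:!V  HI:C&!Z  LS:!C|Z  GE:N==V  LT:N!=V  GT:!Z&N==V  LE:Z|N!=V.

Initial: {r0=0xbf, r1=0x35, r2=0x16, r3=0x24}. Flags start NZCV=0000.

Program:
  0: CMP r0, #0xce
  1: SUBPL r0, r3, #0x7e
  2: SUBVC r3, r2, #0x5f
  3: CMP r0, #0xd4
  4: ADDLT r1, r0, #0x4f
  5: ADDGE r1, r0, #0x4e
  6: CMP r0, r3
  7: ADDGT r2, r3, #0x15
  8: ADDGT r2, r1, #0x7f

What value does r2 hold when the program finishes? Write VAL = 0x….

VAL = 0x8d

[0] flags=1000 → (cmp)
[1] flags=1000 PL?F → skip
[2] flags=1000 VC?T → r3=0xb7
[3] flags=1000 → (cmp)
[4] flags=1000 LT?T → r1=0x0e
[5] flags=1000 GE?F → skip
[6] flags=0010 → (cmp)
[7] flags=0010 GT?T → r2=0xcc
[8] flags=0010 GT?T → r2=0x8d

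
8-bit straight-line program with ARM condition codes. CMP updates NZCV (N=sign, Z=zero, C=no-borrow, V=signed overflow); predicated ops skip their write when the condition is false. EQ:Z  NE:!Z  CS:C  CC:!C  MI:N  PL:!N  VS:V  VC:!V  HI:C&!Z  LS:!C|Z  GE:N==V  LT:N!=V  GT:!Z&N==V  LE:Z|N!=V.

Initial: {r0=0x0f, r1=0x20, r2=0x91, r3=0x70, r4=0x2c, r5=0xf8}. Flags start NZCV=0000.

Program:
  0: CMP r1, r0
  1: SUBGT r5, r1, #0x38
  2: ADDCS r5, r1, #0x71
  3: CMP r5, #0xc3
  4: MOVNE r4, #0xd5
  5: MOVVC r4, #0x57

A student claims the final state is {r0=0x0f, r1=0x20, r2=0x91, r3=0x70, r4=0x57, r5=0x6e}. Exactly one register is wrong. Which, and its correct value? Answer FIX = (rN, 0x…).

FIX = (r5, 0x91)

[0] flags=0010 → (cmp)
[1] flags=0010 GT?T → r5=0xe8
[2] flags=0010 CS?T → r5=0x91
[3] flags=1000 → (cmp)
[4] flags=1000 NE?T → r4=0xd5
[5] flags=1000 VC?T → r4=0x57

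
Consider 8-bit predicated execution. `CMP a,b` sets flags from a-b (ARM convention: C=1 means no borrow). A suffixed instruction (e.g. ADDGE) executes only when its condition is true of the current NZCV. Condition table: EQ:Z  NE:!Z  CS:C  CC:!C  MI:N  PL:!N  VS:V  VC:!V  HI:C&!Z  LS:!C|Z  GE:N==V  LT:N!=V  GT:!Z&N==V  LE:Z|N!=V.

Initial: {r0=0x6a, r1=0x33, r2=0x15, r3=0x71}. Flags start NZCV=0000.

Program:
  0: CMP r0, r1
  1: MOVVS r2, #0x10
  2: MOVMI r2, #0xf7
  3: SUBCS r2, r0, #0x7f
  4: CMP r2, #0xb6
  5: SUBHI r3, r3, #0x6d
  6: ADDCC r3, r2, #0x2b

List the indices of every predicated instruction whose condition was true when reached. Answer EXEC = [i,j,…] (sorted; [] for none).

EXEC = [3,5]

[0] flags=0010 → (cmp)
[1] flags=0010 VS?F → skip
[2] flags=0010 MI?F → skip
[3] flags=0010 CS?T → r2=0xeb
[4] flags=0010 → (cmp)
[5] flags=0010 HI?T → r3=0x04
[6] flags=0010 CC?F → skip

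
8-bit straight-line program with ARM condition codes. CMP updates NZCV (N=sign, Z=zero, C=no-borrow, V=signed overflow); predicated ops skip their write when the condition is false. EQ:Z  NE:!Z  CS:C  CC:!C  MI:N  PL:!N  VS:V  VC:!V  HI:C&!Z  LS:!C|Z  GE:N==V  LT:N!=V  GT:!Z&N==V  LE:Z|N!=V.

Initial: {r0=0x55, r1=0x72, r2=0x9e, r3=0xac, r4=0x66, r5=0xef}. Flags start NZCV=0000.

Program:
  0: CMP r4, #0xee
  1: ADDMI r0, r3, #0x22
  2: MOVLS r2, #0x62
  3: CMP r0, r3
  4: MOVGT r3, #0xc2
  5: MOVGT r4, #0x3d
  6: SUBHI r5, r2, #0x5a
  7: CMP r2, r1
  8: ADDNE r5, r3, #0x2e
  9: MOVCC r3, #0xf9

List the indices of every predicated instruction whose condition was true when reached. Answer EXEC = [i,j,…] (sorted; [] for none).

0: ✓ CMP  NZCV=0000
1: · ADDMI
2: ✓ MOVLS  r2←0x62
3: ✓ CMP  NZCV=1001
4: ✓ MOVGT  r3←0xc2
5: ✓ MOVGT  r4←0x3d
6: · SUBHI
7: ✓ CMP  NZCV=1000
8: ✓ ADDNE  r5←0xf0
9: ✓ MOVCC  r3←0xf9

EXEC = [2,4,5,8,9]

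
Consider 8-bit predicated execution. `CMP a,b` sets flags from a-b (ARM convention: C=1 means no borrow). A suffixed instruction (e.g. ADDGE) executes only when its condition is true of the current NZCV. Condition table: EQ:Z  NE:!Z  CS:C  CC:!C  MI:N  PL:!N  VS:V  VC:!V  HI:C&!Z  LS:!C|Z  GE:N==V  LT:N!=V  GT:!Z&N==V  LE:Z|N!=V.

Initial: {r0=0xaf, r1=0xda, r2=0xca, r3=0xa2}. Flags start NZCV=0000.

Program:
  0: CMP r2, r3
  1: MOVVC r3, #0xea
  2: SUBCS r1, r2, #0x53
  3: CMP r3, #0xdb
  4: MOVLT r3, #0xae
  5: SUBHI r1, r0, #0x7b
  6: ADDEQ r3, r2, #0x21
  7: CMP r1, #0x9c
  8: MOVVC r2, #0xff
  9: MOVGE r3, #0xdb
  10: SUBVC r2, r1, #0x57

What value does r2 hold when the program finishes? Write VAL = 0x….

VAL = 0xca

0: ✓ CMP  NZCV=0010
1: ✓ MOVVC  r3←0xea
2: ✓ SUBCS  r1←0x77
3: ✓ CMP  NZCV=0010
4: · MOVLT
5: ✓ SUBHI  r1←0x34
6: · ADDEQ
7: ✓ CMP  NZCV=1001
8: · MOVVC
9: ✓ MOVGE  r3←0xdb
10: · SUBVC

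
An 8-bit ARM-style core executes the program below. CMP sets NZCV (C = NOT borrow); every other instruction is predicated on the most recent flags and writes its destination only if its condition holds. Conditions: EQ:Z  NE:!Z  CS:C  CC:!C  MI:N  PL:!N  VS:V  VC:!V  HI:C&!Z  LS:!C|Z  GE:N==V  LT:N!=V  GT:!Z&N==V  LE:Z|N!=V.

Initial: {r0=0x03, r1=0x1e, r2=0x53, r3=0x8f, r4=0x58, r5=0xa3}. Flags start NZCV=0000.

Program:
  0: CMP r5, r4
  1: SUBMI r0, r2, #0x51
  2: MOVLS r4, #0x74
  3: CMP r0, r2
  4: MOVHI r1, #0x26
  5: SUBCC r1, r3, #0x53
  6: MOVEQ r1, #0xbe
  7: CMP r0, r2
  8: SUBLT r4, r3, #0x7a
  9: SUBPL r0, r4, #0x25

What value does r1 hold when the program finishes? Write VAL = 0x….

[0] flags=0011 → (cmp)
[1] flags=0011 MI?F → skip
[2] flags=0011 LS?F → skip
[3] flags=1000 → (cmp)
[4] flags=1000 HI?F → skip
[5] flags=1000 CC?T → r1=0x3c
[6] flags=1000 EQ?F → skip
[7] flags=1000 → (cmp)
[8] flags=1000 LT?T → r4=0x15
[9] flags=1000 PL?F → skip

VAL = 0x3c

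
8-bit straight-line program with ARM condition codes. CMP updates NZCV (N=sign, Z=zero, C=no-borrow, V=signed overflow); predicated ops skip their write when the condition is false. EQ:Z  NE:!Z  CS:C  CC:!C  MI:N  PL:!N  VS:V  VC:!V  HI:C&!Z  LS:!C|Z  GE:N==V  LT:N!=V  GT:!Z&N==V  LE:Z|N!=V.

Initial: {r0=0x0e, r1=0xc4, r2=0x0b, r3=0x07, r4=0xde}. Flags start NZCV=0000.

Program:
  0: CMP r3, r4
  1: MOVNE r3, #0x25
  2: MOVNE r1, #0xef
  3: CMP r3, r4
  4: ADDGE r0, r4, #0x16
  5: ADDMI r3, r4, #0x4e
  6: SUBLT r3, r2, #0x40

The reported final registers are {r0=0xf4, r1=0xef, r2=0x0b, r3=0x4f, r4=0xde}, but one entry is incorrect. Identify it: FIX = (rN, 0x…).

0: ✓ CMP  NZCV=0000
1: ✓ MOVNE  r3←0x25
2: ✓ MOVNE  r1←0xef
3: ✓ CMP  NZCV=0000
4: ✓ ADDGE  r0←0xf4
5: · ADDMI
6: · SUBLT

FIX = (r3, 0x25)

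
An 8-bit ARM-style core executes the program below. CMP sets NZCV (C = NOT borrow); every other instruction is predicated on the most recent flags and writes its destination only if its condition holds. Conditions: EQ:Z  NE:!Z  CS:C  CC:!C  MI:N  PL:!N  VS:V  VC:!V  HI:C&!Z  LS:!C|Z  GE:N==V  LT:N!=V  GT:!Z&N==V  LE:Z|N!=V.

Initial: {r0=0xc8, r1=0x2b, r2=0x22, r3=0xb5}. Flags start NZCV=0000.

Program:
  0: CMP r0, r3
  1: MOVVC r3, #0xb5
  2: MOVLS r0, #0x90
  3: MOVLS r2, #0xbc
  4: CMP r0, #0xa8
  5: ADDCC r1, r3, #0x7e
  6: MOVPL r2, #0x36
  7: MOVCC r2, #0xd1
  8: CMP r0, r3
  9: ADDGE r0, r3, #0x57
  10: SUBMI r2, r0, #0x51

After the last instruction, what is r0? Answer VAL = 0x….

VAL = 0x0c

0: ✓ CMP  NZCV=0010
1: ✓ MOVVC  r3←0xb5
2: · MOVLS
3: · MOVLS
4: ✓ CMP  NZCV=0010
5: · ADDCC
6: ✓ MOVPL  r2←0x36
7: · MOVCC
8: ✓ CMP  NZCV=0010
9: ✓ ADDGE  r0←0x0c
10: · SUBMI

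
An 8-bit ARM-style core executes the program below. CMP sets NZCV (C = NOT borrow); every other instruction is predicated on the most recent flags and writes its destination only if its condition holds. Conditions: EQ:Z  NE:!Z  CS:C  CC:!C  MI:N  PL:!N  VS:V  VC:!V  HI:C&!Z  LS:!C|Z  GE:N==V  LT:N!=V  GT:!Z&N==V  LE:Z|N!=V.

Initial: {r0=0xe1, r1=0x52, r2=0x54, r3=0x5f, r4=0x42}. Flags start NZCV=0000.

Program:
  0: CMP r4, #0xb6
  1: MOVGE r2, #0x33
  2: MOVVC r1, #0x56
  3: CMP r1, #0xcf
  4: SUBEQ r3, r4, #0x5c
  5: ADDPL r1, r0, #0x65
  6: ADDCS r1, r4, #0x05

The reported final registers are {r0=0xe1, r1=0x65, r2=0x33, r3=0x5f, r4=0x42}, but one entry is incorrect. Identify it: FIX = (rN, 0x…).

FIX = (r1, 0x52)

[0] flags=1001 → (cmp)
[1] flags=1001 GE?T → r2=0x33
[2] flags=1001 VC?F → skip
[3] flags=1001 → (cmp)
[4] flags=1001 EQ?F → skip
[5] flags=1001 PL?F → skip
[6] flags=1001 CS?F → skip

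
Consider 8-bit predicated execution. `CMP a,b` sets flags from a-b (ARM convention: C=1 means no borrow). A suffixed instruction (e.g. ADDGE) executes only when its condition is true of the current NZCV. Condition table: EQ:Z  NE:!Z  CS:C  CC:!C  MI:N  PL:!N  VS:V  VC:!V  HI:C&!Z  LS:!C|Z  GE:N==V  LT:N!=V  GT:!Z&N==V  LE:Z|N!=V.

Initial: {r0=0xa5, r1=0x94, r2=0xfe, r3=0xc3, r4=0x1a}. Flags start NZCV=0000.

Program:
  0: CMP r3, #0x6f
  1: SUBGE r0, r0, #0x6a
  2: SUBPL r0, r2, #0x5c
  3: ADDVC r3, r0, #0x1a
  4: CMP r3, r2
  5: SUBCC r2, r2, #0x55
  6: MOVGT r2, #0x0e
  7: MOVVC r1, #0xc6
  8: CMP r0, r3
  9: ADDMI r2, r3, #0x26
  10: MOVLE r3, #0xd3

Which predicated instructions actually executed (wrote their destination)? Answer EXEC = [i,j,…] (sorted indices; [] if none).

EXEC = [2,5,7,9,10]

[0] flags=0011 → (cmp)
[1] flags=0011 GE?F → skip
[2] flags=0011 PL?T → r0=0xa2
[3] flags=0011 VC?F → skip
[4] flags=1000 → (cmp)
[5] flags=1000 CC?T → r2=0xa9
[6] flags=1000 GT?F → skip
[7] flags=1000 VC?T → r1=0xc6
[8] flags=1000 → (cmp)
[9] flags=1000 MI?T → r2=0xe9
[10] flags=1000 LE?T → r3=0xd3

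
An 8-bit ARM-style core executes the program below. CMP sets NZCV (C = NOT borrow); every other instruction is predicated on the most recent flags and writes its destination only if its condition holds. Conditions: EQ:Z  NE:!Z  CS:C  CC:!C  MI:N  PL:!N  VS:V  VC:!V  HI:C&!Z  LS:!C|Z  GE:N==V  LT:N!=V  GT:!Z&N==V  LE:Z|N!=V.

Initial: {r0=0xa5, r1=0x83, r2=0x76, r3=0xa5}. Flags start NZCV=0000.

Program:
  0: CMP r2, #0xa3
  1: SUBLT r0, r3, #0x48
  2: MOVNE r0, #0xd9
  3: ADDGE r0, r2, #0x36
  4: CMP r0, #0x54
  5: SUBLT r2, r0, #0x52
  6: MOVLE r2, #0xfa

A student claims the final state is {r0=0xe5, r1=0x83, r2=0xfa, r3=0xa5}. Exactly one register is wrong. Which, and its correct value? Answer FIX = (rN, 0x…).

0: ✓ CMP  NZCV=1001
1: · SUBLT
2: ✓ MOVNE  r0←0xd9
3: ✓ ADDGE  r0←0xac
4: ✓ CMP  NZCV=0011
5: ✓ SUBLT  r2←0x5a
6: ✓ MOVLE  r2←0xfa

FIX = (r0, 0xac)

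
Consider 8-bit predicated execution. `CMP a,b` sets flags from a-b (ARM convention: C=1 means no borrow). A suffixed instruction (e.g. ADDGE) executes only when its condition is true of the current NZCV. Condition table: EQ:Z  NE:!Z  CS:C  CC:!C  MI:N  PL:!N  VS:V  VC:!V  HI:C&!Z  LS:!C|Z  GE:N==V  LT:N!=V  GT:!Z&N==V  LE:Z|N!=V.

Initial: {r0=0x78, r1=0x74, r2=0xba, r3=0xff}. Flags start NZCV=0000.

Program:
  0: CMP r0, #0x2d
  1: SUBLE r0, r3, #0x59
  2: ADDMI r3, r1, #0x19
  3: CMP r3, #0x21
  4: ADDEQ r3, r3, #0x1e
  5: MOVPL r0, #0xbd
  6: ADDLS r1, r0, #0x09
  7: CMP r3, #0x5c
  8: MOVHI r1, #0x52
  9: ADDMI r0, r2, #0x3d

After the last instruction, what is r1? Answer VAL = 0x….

0: ✓ CMP  NZCV=0010
1: · SUBLE
2: · ADDMI
3: ✓ CMP  NZCV=1010
4: · ADDEQ
5: · MOVPL
6: · ADDLS
7: ✓ CMP  NZCV=1010
8: ✓ MOVHI  r1←0x52
9: ✓ ADDMI  r0←0xf7

VAL = 0x52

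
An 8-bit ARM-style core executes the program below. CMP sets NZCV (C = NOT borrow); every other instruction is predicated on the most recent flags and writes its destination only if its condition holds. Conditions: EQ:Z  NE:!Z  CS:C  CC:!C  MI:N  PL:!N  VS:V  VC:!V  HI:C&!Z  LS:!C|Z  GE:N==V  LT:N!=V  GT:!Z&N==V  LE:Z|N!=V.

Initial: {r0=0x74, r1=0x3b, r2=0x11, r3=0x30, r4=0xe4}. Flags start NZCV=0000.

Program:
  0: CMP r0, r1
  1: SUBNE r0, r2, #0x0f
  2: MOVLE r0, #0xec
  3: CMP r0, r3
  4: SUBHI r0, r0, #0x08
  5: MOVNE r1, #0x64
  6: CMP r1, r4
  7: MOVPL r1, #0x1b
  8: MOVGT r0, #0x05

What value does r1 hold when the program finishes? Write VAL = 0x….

VAL = 0x64

[0] flags=0010 → (cmp)
[1] flags=0010 NE?T → r0=0x02
[2] flags=0010 LE?F → skip
[3] flags=1000 → (cmp)
[4] flags=1000 HI?F → skip
[5] flags=1000 NE?T → r1=0x64
[6] flags=1001 → (cmp)
[7] flags=1001 PL?F → skip
[8] flags=1001 GT?T → r0=0x05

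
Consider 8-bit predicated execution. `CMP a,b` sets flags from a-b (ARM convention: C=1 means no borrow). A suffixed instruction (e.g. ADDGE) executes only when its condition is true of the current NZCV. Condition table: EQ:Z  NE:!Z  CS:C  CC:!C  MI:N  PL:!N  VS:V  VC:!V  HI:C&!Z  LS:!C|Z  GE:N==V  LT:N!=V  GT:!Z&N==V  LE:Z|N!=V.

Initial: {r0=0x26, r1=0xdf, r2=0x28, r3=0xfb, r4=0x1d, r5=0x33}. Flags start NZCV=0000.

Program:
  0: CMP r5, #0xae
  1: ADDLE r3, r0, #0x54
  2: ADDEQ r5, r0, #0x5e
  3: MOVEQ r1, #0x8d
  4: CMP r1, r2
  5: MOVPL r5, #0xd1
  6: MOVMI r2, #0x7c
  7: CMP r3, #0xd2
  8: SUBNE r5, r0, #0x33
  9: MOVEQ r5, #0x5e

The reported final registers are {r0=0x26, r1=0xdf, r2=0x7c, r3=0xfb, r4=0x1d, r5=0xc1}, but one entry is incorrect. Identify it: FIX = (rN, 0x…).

FIX = (r5, 0xf3)

[0] flags=1001 → (cmp)
[1] flags=1001 LE?F → skip
[2] flags=1001 EQ?F → skip
[3] flags=1001 EQ?F → skip
[4] flags=1010 → (cmp)
[5] flags=1010 PL?F → skip
[6] flags=1010 MI?T → r2=0x7c
[7] flags=0010 → (cmp)
[8] flags=0010 NE?T → r5=0xf3
[9] flags=0010 EQ?F → skip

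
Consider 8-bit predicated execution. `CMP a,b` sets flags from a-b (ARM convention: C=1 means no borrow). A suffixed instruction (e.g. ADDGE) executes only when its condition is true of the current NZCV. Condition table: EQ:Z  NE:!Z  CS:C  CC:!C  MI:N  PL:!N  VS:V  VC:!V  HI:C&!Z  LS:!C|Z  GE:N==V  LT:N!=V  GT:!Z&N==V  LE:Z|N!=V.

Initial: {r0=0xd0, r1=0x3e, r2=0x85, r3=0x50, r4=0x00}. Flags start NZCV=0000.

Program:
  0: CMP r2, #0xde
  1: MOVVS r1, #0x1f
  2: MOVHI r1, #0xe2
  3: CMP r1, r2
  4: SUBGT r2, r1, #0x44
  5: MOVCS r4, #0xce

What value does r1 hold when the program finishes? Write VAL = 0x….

VAL = 0x3e

0: ✓ CMP  NZCV=1000
1: · MOVVS
2: · MOVHI
3: ✓ CMP  NZCV=1001
4: ✓ SUBGT  r2←0xfa
5: · MOVCS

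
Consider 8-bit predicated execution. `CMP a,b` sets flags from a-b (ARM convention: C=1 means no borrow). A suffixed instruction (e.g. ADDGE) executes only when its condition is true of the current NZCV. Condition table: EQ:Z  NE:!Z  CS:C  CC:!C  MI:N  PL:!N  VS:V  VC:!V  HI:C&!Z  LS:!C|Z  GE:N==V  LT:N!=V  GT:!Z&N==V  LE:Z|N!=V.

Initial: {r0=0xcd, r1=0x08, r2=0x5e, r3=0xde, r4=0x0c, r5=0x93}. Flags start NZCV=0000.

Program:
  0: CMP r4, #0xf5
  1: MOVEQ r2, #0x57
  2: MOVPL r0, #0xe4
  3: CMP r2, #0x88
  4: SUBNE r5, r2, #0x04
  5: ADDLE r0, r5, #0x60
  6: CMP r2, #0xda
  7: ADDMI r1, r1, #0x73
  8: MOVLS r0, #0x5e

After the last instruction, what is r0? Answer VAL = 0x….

VAL = 0x5e

0: ✓ CMP  NZCV=0000
1: · MOVEQ
2: ✓ MOVPL  r0←0xe4
3: ✓ CMP  NZCV=1001
4: ✓ SUBNE  r5←0x5a
5: · ADDLE
6: ✓ CMP  NZCV=1001
7: ✓ ADDMI  r1←0x7b
8: ✓ MOVLS  r0←0x5e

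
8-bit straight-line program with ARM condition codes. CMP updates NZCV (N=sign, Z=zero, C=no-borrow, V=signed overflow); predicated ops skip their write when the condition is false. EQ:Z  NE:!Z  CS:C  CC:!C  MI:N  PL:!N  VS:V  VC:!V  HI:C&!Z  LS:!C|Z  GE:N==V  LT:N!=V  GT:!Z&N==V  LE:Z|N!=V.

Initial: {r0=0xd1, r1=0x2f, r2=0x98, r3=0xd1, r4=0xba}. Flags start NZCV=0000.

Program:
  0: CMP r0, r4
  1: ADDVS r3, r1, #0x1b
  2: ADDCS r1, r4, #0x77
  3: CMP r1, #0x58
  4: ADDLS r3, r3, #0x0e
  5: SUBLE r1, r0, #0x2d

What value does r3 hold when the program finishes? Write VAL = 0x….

VAL = 0xdf

[0] flags=0010 → (cmp)
[1] flags=0010 VS?F → skip
[2] flags=0010 CS?T → r1=0x31
[3] flags=1000 → (cmp)
[4] flags=1000 LS?T → r3=0xdf
[5] flags=1000 LE?T → r1=0xa4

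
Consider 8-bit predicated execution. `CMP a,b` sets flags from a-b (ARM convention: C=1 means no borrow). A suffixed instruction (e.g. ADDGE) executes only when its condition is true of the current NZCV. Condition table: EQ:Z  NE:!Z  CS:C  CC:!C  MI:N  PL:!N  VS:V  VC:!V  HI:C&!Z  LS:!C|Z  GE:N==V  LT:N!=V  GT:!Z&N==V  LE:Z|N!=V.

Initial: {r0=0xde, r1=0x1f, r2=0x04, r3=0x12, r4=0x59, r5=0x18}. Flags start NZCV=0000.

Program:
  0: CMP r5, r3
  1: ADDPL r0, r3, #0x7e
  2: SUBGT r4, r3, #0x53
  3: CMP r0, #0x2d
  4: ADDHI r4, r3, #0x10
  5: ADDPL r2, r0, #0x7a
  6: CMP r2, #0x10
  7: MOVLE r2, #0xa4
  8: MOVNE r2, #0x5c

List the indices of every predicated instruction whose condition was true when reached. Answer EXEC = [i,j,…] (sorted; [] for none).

[0] flags=0010 → (cmp)
[1] flags=0010 PL?T → r0=0x90
[2] flags=0010 GT?T → r4=0xbf
[3] flags=0011 → (cmp)
[4] flags=0011 HI?T → r4=0x22
[5] flags=0011 PL?T → r2=0x0a
[6] flags=1000 → (cmp)
[7] flags=1000 LE?T → r2=0xa4
[8] flags=1000 NE?T → r2=0x5c

EXEC = [1,2,4,5,7,8]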